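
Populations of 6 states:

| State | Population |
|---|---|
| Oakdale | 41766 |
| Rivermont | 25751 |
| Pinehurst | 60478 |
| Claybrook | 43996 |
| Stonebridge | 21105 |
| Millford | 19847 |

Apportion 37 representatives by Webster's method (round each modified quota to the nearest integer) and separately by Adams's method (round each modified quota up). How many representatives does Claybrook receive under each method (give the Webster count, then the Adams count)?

8 and 7

Webster: Oakdale 7, Rivermont 4, Pinehurst 11, Claybrook 8, Stonebridge 4, Millford 3.
Adams: Oakdale 7, Rivermont 5, Pinehurst 10, Claybrook 7, Stonebridge 4, Millford 4.
Claybrook gets 8 under Webster and 7 under Adams.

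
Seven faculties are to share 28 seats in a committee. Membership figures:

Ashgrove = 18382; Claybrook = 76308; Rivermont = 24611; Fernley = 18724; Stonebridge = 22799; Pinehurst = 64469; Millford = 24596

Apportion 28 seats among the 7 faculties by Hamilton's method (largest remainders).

Ashgrove 2; Claybrook 8; Rivermont 3; Fernley 2; Stonebridge 3; Pinehurst 7; Millford 3

Total 249889; standard divisor 249889/28 ≈ 8924.607.
Standard quotas: Ashgrove 2.0597, Claybrook 8.5503, Rivermont 2.7577, Fernley 2.0980, Stonebridge 2.5546, Pinehurst 7.2237, Millford 2.7560.
Lower quotas: Ashgrove 2, Claybrook 8, Rivermont 2, Fernley 2, Stonebridge 2, Pinehurst 7, Millford 2 (sum 25, leaving 3 seats).
Remainders in descending order: Rivermont 0.7577, Millford 0.7560, Stonebridge 0.5546, Claybrook 0.5503, Pinehurst 0.2237, Fernley 0.0980, Ashgrove 0.0597.
The surplus seats go to Rivermont, Millford, Stonebridge.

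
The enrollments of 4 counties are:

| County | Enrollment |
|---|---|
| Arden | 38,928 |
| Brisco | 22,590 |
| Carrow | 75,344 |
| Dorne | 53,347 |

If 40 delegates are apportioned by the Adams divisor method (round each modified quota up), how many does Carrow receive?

Standard divisor 190209/40 ≈ 4755.225; standard quotas: Arden 8.186, Brisco 4.751, Carrow 15.844, Dorne 11.219.
Rounding up gives 9, 5, 16, 12 = 42 seats, so the divisor must be adjusted.
With modified divisor 4900: modified quotas Arden 7.944, Brisco 4.610, Carrow 15.376, Dorne 10.887.
Rounding up: Arden 8, Brisco 5, Carrow 16, Dorne 11 (total 40).
Carrow receives 16.

16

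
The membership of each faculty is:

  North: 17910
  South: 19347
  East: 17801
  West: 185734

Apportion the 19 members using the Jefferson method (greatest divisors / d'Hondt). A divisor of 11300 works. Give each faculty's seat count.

North: 1, South: 1, East: 1, West: 16

With modified divisor 11300: modified quotas North 1.585, South 1.712, East 1.575, West 16.437.
Rounding down: North 1, South 1, East 1, West 16 (total 19).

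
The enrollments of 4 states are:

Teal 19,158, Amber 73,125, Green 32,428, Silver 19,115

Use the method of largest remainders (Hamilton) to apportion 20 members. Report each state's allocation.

Standard divisor: 143826 ÷ 20 ≈ 7191.3.
Standard quotas: Teal 2.6641, Amber 10.1685, Green 4.5093, Silver 2.6581.
Lower quotas: Teal 2, Amber 10, Green 4, Silver 2 (sum 18, leaving 2 seats).
Remainders in descending order: Teal 0.6641, Silver 0.6581, Green 0.5093, Amber 0.1685.
Largest remainders: Teal, Silver receive the extra seats.

Teal=3, Amber=10, Green=4, Silver=3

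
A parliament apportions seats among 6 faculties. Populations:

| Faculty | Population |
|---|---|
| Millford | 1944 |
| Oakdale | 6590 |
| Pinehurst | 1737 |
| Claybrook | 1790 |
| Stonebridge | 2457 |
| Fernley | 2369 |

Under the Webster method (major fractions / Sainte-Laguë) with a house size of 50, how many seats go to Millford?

Standard divisor 16887/50 ≈ 337.74; standard quotas: Millford 5.756, Oakdale 19.512, Pinehurst 5.143, Claybrook 5.300, Stonebridge 7.275, Fernley 7.014.
Rounding to the nearest integer gives Millford 6, Oakdale 20, Pinehurst 5, Claybrook 5, Stonebridge 7, Fernley 7 — total 50, matching the house size, so no adjustment is needed.
Millford receives 6.

6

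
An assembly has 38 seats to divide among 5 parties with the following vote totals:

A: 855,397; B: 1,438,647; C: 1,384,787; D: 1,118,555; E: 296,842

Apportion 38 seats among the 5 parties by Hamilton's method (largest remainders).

The standard divisor is 5094228/38 ≈ 134058.632.
Standard quotas: A 6.3808, B 10.7315, C 10.3297, D 8.3438, E 2.2143.
Lower quotas: A 6, B 10, C 10, D 8, E 2 (sum 36, leaving 2 seats).
Remainders in descending order: B 0.7315, A 0.3808, D 0.3438, C 0.3297, E 0.2143.
Largest remainders: B, A receive the extra seats.

A 7, B 11, C 10, D 8, E 2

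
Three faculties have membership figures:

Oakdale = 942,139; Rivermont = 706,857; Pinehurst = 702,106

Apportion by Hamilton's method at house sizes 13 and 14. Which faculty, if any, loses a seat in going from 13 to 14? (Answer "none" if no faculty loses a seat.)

At 13 seats: Oakdale 5, Rivermont 4, Pinehurst 4.
At 14 seats: Oakdale 6, Rivermont 4, Pinehurst 4.
No faculty's allocation decreased.

none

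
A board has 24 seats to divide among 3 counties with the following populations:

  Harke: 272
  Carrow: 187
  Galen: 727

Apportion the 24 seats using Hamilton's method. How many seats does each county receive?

Standard divisor: 1186 ÷ 24 ≈ 49.417.
Standard quotas: Harke 5.504, Carrow 3.784, Galen 14.712.
Lower quotas: Harke 5, Carrow 3, Galen 14 (sum 22, leaving 2 seats).
Remainders in descending order: Carrow 0.784, Galen 0.712, Harke 0.504.
The surplus seats go to Carrow, Galen.

Harke: 5, Carrow: 4, Galen: 15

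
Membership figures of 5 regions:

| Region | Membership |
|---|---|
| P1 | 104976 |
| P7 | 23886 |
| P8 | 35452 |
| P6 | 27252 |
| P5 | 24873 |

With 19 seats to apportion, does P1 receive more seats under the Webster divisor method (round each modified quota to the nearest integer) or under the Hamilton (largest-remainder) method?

Webster

Webster: P1 10, P7 2, P8 3, P6 2, P5 2.
Hamilton: P1 9, P7 2, P8 3, P6 3, P5 2.
P1 gets 10 under Webster and 9 under Hamilton.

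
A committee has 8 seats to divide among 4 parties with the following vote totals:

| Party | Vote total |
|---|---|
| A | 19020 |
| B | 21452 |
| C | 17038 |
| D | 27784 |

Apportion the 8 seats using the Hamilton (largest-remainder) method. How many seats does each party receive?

Standard divisor: 85294 ÷ 8 ≈ 10661.75.
Standard quotas: A 1.7839, B 2.0121, C 1.5980, D 2.6060.
Lower quotas: A 1, B 2, C 1, D 2 (sum 6, leaving 2 seats).
Remainders in descending order: A 0.7839, D 0.6060, C 0.5980, B 0.0121.
The surplus seats go to A, D.

A: 2; B: 2; C: 1; D: 3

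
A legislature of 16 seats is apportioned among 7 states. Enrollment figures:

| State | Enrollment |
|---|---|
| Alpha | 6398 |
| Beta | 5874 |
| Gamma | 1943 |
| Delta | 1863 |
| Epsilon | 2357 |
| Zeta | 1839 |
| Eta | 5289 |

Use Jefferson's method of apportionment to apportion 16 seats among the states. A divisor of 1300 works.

With modified divisor 1300: modified quotas Alpha 4.922, Beta 4.518, Gamma 1.495, Delta 1.433, Epsilon 1.813, Zeta 1.415, Eta 4.068.
Rounding down: Alpha 4, Beta 4, Gamma 1, Delta 1, Epsilon 1, Zeta 1, Eta 4 (total 16).

Alpha: 4; Beta: 4; Gamma: 1; Delta: 1; Epsilon: 1; Zeta: 1; Eta: 4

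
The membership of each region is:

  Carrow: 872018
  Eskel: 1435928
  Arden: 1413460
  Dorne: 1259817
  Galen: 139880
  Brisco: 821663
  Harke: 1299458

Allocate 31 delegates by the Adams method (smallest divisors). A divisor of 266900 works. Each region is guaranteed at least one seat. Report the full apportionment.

Carrow=4, Eskel=6, Arden=6, Dorne=5, Galen=1, Brisco=4, Harke=5

With modified divisor 266900: modified quotas Carrow 3.267, Eskel 5.380, Arden 5.296, Dorne 4.720, Galen 0.524, Brisco 3.079, Harke 4.869.
Rounding up: Carrow 4, Eskel 6, Arden 6, Dorne 5, Galen 1, Brisco 4, Harke 5 (total 31).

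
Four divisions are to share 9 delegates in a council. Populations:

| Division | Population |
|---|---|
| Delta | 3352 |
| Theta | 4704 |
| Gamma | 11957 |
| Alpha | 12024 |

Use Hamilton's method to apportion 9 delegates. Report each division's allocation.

Standard divisor: 32037 ÷ 9 ≈ 3559.667.
Standard quotas: Delta 0.9417, Theta 1.3215, Gamma 3.3590, Alpha 3.3778.
Lower quotas: Delta 0, Theta 1, Gamma 3, Alpha 3 (sum 7, leaving 2 seats).
Remainders in descending order: Delta 0.9417, Alpha 0.3778, Gamma 0.3590, Theta 0.3215.
The surplus seats go to Delta, Alpha.

Delta=1, Theta=1, Gamma=3, Alpha=4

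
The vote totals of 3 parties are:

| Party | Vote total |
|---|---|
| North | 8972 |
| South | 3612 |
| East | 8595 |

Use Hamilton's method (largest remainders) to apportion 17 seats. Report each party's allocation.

Total 21179; standard divisor 21179/17 ≈ 1245.824.
Standard quotas: North 7.2017, South 2.8993, East 6.8991.
Lower quotas: North 7, South 2, East 6 (sum 15, leaving 2 seats).
Remainders in descending order: South 0.8993, East 0.8991, North 0.2017.
The surplus seats go to South, East.

North 7, South 3, East 7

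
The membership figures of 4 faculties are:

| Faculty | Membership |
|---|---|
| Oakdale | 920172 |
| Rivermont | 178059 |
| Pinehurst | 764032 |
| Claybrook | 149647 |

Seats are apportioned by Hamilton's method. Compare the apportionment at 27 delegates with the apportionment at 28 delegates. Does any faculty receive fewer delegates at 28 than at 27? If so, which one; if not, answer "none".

At 27 seats: Oakdale 12, Rivermont 3, Pinehurst 10, Claybrook 2.
At 28 seats: Oakdale 13, Rivermont 2, Pinehurst 11, Claybrook 2.
Rivermont drops from 3 to 2.

Rivermont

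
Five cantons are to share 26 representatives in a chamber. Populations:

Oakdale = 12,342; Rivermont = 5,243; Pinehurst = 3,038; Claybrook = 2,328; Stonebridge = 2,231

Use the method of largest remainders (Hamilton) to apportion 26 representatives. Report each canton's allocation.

Oakdale 13; Rivermont 6; Pinehurst 3; Claybrook 2; Stonebridge 2

Total 25182; standard divisor 25182/26 ≈ 968.538.
Standard quotas: Oakdale 12.7429, Rivermont 5.4133, Pinehurst 3.1367, Claybrook 2.4036, Stonebridge 2.3035.
Lower quotas: Oakdale 12, Rivermont 5, Pinehurst 3, Claybrook 2, Stonebridge 2 (sum 24, leaving 2 seats).
Remainders in descending order: Oakdale 0.7429, Rivermont 0.4133, Claybrook 0.4036, Stonebridge 0.3035, Pinehurst 0.1367.
Largest remainders: Oakdale, Rivermont receive the extra seats.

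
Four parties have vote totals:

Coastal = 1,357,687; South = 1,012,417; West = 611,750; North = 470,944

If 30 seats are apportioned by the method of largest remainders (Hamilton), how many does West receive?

The standard divisor is 3452798/30 ≈ 115093.267.
Standard quotas: Coastal 11.7964, South 8.7965, West 5.3153, North 4.0918.
Lower quotas: Coastal 11, South 8, West 5, North 4 (sum 28, leaving 2 seats).
Remainders in descending order: South 0.7965, Coastal 0.7964, West 0.3153, North 0.0918.
The surplus seats go to South, Coastal.
West receives 5.

5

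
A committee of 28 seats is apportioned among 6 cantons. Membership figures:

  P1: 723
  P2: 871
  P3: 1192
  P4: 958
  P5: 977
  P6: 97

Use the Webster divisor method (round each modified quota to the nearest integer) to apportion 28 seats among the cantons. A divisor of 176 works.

P1=4, P2=5, P3=7, P4=5, P5=6, P6=1

With modified divisor 176: modified quotas P1 4.108, P2 4.949, P3 6.773, P4 5.443, P5 5.551, P6 0.551.
Rounding to the nearest integer: P1 4, P2 5, P3 7, P4 5, P5 6, P6 1 (total 28).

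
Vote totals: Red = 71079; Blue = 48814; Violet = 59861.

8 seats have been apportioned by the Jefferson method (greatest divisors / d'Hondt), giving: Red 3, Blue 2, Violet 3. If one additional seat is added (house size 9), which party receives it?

Red

Priority for the next seat is population ÷ (current seats + 1).
Priorities: Red 17769.750, Blue 16271.333, Violet 14965.250.
Highest priority: Red.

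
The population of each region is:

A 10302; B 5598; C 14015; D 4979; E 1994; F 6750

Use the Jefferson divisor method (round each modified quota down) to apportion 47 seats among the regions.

A 11; B 6; C 16; D 5; E 2; F 7

Standard divisor 43638/47 ≈ 928.468; standard quotas: A 11.096, B 6.029, C 15.095, D 5.363, E 2.148, F 7.270.
Rounding down gives 11, 6, 15, 5, 2, 7 = 46 seats, so the divisor must be adjusted.
With modified divisor 870: modified quotas A 11.841, B 6.434, C 16.109, D 5.723, E 2.292, F 7.759.
Rounding down: A 11, B 6, C 16, D 5, E 2, F 7 (total 47).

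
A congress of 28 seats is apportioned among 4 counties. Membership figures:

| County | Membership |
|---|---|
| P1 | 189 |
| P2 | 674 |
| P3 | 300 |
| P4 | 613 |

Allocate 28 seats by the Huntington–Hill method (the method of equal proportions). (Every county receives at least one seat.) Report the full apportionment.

P1 3, P2 10, P3 5, P4 10

With divisor 64.4: modified quotas P1 2.935, P2 10.466, P3 4.658, P4 9.519.
Geometric-mean thresholds: P1 √(2·3)=2.449, P2 √(10·11)=10.488, P3 √(4·5)=4.472, P4 √(9·10)=9.487.
Each quota rounded against its threshold gives P1 3, P2 10, P3 5, P4 10 (total 28).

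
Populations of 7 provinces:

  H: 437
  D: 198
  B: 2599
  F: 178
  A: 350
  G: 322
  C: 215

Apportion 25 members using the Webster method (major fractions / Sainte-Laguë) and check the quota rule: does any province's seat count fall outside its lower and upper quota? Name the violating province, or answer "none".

Standard quotas: H 2.541, D 1.151, B 15.114, F 1.035, A 2.035, G 1.873, C 1.250.
Webster allocation: H 3, D 1, B 15, F 1, A 2, G 2, C 1.
Every allocation lies between the lower and upper quota.

none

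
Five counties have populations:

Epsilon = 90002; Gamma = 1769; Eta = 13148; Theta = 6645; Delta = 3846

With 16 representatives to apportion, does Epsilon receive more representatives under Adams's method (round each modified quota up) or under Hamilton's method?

Adams: Epsilon 11, Gamma 1, Eta 2, Theta 1, Delta 1.
Hamilton: Epsilon 12, Gamma 0, Eta 2, Theta 1, Delta 1.
Epsilon gets 11 under Adams and 12 under Hamilton.

Hamilton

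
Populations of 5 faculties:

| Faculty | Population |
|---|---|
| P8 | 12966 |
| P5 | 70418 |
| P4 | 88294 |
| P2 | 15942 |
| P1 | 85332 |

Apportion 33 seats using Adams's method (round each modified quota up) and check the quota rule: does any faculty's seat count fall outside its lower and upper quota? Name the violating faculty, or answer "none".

Standard quotas: P8 1.568, P5 8.514, P4 10.675, P2 1.927, P1 10.317.
Adams allocation: P8 2, P5 8, P4 11, P2 2, P1 10.
Every allocation lies between the lower and upper quota.

none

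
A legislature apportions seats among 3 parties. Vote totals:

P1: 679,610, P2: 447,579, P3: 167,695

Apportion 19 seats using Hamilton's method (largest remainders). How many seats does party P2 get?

7

Total 1294884; standard divisor 1294884/19 ≈ 68151.789.
Standard quotas: P1 9.9720, P2 6.5674, P3 2.4606.
Lower quotas: P1 9, P2 6, P3 2 (sum 17, leaving 2 seats).
Remainders in descending order: P1 0.9720, P2 0.5674, P3 0.4606.
Largest remainders: P1, P2 receive the extra seats.
P2 receives 7.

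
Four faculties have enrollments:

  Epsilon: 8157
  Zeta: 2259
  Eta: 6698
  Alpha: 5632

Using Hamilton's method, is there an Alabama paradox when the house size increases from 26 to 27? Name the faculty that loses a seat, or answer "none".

At 26 seats: Epsilon 9, Zeta 3, Eta 8, Alpha 6.
At 27 seats: Epsilon 10, Zeta 2, Eta 8, Alpha 7.
Zeta drops from 3 to 2.

Zeta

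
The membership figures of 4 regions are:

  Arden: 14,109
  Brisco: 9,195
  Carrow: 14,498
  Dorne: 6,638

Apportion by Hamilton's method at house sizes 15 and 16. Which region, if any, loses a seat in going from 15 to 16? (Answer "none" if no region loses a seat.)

none

At 15 seats: Arden 5, Brisco 3, Carrow 5, Dorne 2.
At 16 seats: Arden 5, Brisco 3, Carrow 5, Dorne 3.
No region's allocation decreased.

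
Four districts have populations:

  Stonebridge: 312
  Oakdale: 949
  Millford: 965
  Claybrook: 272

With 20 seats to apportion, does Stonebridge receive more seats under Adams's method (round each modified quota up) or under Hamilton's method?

Adams

Adams: Stonebridge 3, Oakdale 7, Millford 8, Claybrook 2.
Hamilton: Stonebridge 2, Oakdale 8, Millford 8, Claybrook 2.
Stonebridge gets 3 under Adams and 2 under Hamilton.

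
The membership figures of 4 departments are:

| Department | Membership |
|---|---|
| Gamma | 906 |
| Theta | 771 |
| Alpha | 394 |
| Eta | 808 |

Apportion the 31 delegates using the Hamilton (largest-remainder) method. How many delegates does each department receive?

Standard divisor: 2879 ÷ 31 ≈ 92.871.
Standard quotas: Gamma 9.755, Theta 8.302, Alpha 4.242, Eta 8.700.
Lower quotas: Gamma 9, Theta 8, Alpha 4, Eta 8 (sum 29, leaving 2 seats).
Remainders in descending order: Gamma 0.755, Eta 0.700, Theta 0.302, Alpha 0.242.
The surplus seats go to Gamma, Eta.

Gamma: 10, Theta: 8, Alpha: 4, Eta: 9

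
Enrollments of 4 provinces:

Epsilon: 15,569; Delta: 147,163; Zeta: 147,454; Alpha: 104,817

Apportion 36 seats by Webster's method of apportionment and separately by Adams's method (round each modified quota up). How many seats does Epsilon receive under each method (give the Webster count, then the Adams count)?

1 and 2

Webster: Epsilon 1, Delta 13, Zeta 13, Alpha 9.
Adams: Epsilon 2, Delta 12, Zeta 13, Alpha 9.
Epsilon gets 1 under Webster and 2 under Adams.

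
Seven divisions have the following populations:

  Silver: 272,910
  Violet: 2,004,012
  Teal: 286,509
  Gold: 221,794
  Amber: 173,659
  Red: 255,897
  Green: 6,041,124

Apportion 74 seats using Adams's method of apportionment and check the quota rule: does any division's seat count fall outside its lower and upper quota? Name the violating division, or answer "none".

Green

Standard quotas: Silver 2.182, Violet 16.022, Teal 2.291, Gold 1.773, Amber 1.388, Red 2.046, Green 48.298.
Adams allocation: Silver 3, Violet 16, Teal 3, Gold 2, Amber 2, Red 2, Green 46.
Green has quota 48.298 (lower 48, upper 49) but receives 46 — outside the quota interval.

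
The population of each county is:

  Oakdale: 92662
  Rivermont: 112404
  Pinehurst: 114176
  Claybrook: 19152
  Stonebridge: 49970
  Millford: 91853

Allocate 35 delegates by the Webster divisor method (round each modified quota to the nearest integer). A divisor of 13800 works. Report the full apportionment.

With modified divisor 13800: modified quotas Oakdale 6.715, Rivermont 8.145, Pinehurst 8.274, Claybrook 1.388, Stonebridge 3.621, Millford 6.656.
Rounding to the nearest integer: Oakdale 7, Rivermont 8, Pinehurst 8, Claybrook 1, Stonebridge 4, Millford 7 (total 35).

Oakdale=7, Rivermont=8, Pinehurst=8, Claybrook=1, Stonebridge=4, Millford=7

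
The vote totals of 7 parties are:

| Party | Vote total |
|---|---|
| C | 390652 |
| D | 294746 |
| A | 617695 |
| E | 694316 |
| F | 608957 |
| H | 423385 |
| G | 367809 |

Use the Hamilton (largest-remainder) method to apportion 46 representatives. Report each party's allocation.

Total 3397560; standard divisor 3397560/46 = 73860.
Standard quotas: C 5.2891, D 3.9906, A 8.3631, E 9.4004, F 8.2447, H 5.7323, G 4.9798.
Lower quotas: C 5, D 3, A 8, E 9, F 8, H 5, G 4 (sum 42, leaving 4 seats).
Remainders in descending order: D 0.9906, G 0.9798, H 0.7323, E 0.4004, A 0.3631, C 0.2891, F 0.2447.
The surplus seats go to D, G, H, E.

C: 5, D: 4, A: 8, E: 10, F: 8, H: 6, G: 5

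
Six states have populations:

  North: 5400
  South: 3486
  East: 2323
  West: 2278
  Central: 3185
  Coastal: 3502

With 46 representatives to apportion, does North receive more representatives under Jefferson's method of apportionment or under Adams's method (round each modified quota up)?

Jefferson

Jefferson: North 13, South 8, East 5, West 5, Central 7, Coastal 8.
Adams: North 12, South 8, East 6, West 5, Central 7, Coastal 8.
North gets 13 under Jefferson and 12 under Adams.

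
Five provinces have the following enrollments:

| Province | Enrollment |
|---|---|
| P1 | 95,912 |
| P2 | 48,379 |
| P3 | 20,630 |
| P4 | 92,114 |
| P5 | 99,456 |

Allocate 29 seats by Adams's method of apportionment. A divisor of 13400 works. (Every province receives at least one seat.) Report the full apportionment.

With modified divisor 13400: modified quotas P1 7.158, P2 3.610, P3 1.540, P4 6.874, P5 7.422.
Rounding up: P1 8, P2 4, P3 2, P4 7, P5 8 (total 29).

P1 8, P2 4, P3 2, P4 7, P5 8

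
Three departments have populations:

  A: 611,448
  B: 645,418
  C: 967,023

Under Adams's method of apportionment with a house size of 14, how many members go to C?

6

Standard divisor 2223889/14 ≈ 158849.214; standard quotas: A 3.849, B 4.063, C 6.088.
Rounding up gives 4, 5, 7 = 16 seats, so the divisor must be adjusted.
With modified divisor 177400: modified quotas A 3.447, B 3.638, C 5.451.
Rounding up: A 4, B 4, C 6 (total 14).
C receives 6.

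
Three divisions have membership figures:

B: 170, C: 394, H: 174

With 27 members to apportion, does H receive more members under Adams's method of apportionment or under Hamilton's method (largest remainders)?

Adams: B 6, C 14, H 7.
Hamilton: B 6, C 15, H 6.
H gets 7 under Adams and 6 under Hamilton.

Adams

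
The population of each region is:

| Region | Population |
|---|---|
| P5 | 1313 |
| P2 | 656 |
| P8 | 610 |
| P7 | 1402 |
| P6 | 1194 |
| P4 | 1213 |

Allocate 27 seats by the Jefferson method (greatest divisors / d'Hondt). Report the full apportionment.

Standard divisor 6388/27 ≈ 236.593; standard quotas: P5 5.550, P2 2.773, P8 2.578, P7 5.926, P6 5.047, P4 5.127.
Rounding down gives 5, 2, 2, 5, 5, 5 = 24 seats, so the divisor must be adjusted.
With modified divisor 210: modified quotas P5 6.252, P2 3.124, P8 2.905, P7 6.676, P6 5.686, P4 5.776.
Rounding down: P5 6, P2 3, P8 2, P7 6, P6 5, P4 5 (total 27).

P5 6, P2 3, P8 2, P7 6, P6 5, P4 5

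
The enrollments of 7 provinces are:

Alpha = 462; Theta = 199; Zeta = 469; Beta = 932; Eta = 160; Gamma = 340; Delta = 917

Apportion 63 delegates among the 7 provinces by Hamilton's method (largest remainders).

Total 3479; standard divisor 3479/63 ≈ 55.222.
Standard quotas: Alpha 8.366, Theta 3.604, Zeta 8.493, Beta 16.877, Eta 2.897, Gamma 6.157, Delta 16.606.
Lower quotas: Alpha 8, Theta 3, Zeta 8, Beta 16, Eta 2, Gamma 6, Delta 16 (sum 59, leaving 4 seats).
Remainders in descending order: Eta 0.897, Beta 0.877, Delta 0.606, Theta 0.604, Zeta 0.493, Alpha 0.366, Gamma 0.157.
The surplus seats go to Eta, Beta, Delta, Theta.

Alpha: 8, Theta: 4, Zeta: 8, Beta: 17, Eta: 3, Gamma: 6, Delta: 17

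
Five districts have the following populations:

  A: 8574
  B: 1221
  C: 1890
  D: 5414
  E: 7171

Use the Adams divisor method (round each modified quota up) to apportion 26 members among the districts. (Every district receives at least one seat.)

Standard divisor 24270/26 ≈ 933.462; standard quotas: A 9.185, B 1.308, C 2.025, D 5.800, E 7.682.
Rounding up gives 10, 2, 3, 6, 8 = 29 seats, so the divisor must be adjusted.
With modified divisor 1050: modified quotas A 8.166, B 1.163, C 1.800, D 5.156, E 6.830.
Rounding up: A 9, B 2, C 2, D 6, E 7 (total 26).

A: 9, B: 2, C: 2, D: 6, E: 7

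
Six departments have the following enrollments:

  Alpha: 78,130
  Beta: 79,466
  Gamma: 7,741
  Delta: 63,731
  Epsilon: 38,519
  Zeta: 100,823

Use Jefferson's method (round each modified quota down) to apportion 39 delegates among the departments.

Standard divisor 368410/39 ≈ 9446.41; standard quotas: Alpha 8.271, Beta 8.412, Gamma 0.819, Delta 6.747, Epsilon 4.078, Zeta 10.673.
Rounding down gives 8, 8, 0, 6, 4, 10 = 36 seats, so the divisor must be adjusted.
With modified divisor 8800: modified quotas Alpha 8.878, Beta 9.030, Gamma 0.880, Delta 7.242, Epsilon 4.377, Zeta 11.457.
Rounding down: Alpha 8, Beta 9, Gamma 0, Delta 7, Epsilon 4, Zeta 11 (total 39).

Alpha 8; Beta 9; Gamma 0; Delta 7; Epsilon 4; Zeta 11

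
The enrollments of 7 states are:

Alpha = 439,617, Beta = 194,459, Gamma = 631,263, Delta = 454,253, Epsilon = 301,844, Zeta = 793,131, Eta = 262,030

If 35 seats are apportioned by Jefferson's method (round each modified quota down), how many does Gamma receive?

7

Standard divisor 3076597/35 ≈ 87902.771; standard quotas: Alpha 5.001, Beta 2.212, Gamma 7.181, Delta 5.168, Epsilon 3.434, Zeta 9.023, Eta 2.981.
Rounding down gives 5, 2, 7, 5, 3, 9, 2 = 33 seats, so the divisor must be adjusted.
With modified divisor 79110: modified quotas Alpha 5.557, Beta 2.458, Gamma 7.980, Delta 5.742, Epsilon 3.815, Zeta 10.026, Eta 3.312.
Rounding down: Alpha 5, Beta 2, Gamma 7, Delta 5, Epsilon 3, Zeta 10, Eta 3 (total 35).
Gamma receives 7.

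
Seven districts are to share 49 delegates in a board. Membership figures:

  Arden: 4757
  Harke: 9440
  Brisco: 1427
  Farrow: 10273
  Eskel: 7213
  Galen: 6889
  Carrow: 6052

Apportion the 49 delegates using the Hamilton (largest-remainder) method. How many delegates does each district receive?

The standard divisor is 46051/49 ≈ 939.816.
Standard quotas: Arden 5.0616, Harke 10.0445, Brisco 1.5184, Farrow 10.9309, Eskel 7.6749, Galen 7.3302, Carrow 6.4396.
Lower quotas: Arden 5, Harke 10, Brisco 1, Farrow 10, Eskel 7, Galen 7, Carrow 6 (sum 46, leaving 3 seats).
Remainders in descending order: Farrow 0.9309, Eskel 0.6749, Brisco 0.5184, Carrow 0.4396, Galen 0.3302, Arden 0.0616, Harke 0.0445.
Largest remainders: Farrow, Eskel, Brisco receive the extra seats.

Arden 5, Harke 10, Brisco 2, Farrow 11, Eskel 8, Galen 7, Carrow 6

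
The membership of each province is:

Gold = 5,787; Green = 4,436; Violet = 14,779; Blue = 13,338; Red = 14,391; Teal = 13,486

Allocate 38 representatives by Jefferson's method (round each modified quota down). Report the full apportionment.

Standard divisor 66217/38 ≈ 1742.553; standard quotas: Gold 3.321, Green 2.546, Violet 8.481, Blue 7.654, Red 8.259, Teal 7.739.
Rounding down gives 3, 2, 8, 7, 8, 7 = 35 seats, so the divisor must be adjusted.
With modified divisor 1620: modified quotas Gold 3.572, Green 2.738, Violet 9.123, Blue 8.233, Red 8.883, Teal 8.325.
Rounding down: Gold 3, Green 2, Violet 9, Blue 8, Red 8, Teal 8 (total 38).

Gold 3, Green 2, Violet 9, Blue 8, Red 8, Teal 8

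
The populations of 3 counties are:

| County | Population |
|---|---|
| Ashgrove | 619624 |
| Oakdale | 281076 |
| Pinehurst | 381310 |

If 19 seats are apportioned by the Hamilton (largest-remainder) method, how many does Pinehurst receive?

6

The standard divisor is 1282010/19 ≈ 67474.211.
Standard quotas: Ashgrove 9.1831, Oakdale 4.1657, Pinehurst 5.6512.
Lower quotas: Ashgrove 9, Oakdale 4, Pinehurst 5 (sum 18, leaving 1 seat).
Remainders in descending order: Pinehurst 0.6512, Ashgrove 0.1831, Oakdale 0.1657.
Largest remainder: Pinehurst receives the extra seat.
Pinehurst receives 6.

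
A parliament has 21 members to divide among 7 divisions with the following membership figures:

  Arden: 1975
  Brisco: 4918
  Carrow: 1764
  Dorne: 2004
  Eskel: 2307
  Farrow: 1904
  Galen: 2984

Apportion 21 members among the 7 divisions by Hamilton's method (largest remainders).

Arden 2, Brisco 6, Carrow 2, Dorne 2, Eskel 3, Farrow 2, Galen 4

Total 17856; standard divisor 17856/21 ≈ 850.286.
Standard quotas: Arden 2.323, Brisco 5.784, Carrow 2.075, Dorne 2.357, Eskel 2.713, Farrow 2.239, Galen 3.509.
Lower quotas: Arden 2, Brisco 5, Carrow 2, Dorne 2, Eskel 2, Farrow 2, Galen 3 (sum 18, leaving 3 seats).
Remainders in descending order: Brisco 0.784, Eskel 0.713, Galen 0.509, Dorne 0.357, Arden 0.323, Farrow 0.239, Carrow 0.075.
The surplus seats go to Brisco, Eskel, Galen.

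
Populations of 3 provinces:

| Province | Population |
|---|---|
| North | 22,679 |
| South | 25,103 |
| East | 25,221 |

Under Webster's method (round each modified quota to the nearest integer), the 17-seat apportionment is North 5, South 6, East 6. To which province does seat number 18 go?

Priority for the next seat is population ÷ (current seats + 0.5).
Priorities: North 4123.455, South 3862.000, East 3880.154.
Highest priority: North.

North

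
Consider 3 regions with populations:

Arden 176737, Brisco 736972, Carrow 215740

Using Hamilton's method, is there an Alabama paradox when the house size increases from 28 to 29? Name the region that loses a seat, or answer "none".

At 28 seats: Arden 5, Brisco 18, Carrow 5.
At 29 seats: Arden 4, Brisco 19, Carrow 6.
Arden drops from 5 to 4.

Arden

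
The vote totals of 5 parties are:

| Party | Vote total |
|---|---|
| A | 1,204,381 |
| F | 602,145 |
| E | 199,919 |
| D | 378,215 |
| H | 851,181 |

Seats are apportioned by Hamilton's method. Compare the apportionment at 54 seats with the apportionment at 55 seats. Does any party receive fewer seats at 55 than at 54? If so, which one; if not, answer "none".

At 54 seats: A 20, F 10, E 4, D 6, H 14.
At 55 seats: A 21, F 10, E 3, D 6, H 15.
E drops from 4 to 3.

E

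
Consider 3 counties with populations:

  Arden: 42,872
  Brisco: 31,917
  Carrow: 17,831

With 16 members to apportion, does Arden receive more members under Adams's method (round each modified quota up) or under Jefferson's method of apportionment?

Jefferson

Adams: Arden 7, Brisco 6, Carrow 3.
Jefferson: Arden 8, Brisco 5, Carrow 3.
Arden gets 7 under Adams and 8 under Jefferson.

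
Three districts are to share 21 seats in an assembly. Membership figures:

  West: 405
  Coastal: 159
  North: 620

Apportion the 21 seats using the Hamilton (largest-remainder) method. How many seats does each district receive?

Standard divisor: 1184 ÷ 21 ≈ 56.381.
Standard quotas: West 7.183, Coastal 2.820, North 10.997.
Lower quotas: West 7, Coastal 2, North 10 (sum 19, leaving 2 seats).
Remainders in descending order: North 0.997, Coastal 0.820, West 0.183.
Largest remainders: North, Coastal receive the extra seats.

West=7, Coastal=3, North=11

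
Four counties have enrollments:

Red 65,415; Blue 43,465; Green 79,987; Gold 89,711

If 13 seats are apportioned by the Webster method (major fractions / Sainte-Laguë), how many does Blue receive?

Standard divisor 278578/13 ≈ 21429.077; standard quotas: Red 3.053, Blue 2.028, Green 3.733, Gold 4.186.
Rounding to the nearest integer gives Red 3, Blue 2, Green 4, Gold 4 — total 13, matching the house size, so no adjustment is needed.
Blue receives 2.

2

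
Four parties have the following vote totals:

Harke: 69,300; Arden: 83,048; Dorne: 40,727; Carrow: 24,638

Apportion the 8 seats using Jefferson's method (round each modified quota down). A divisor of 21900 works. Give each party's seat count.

Harke 3, Arden 3, Dorne 1, Carrow 1

With modified divisor 21900: modified quotas Harke 3.164, Arden 3.792, Dorne 1.860, Carrow 1.125.
Rounding down: Harke 3, Arden 3, Dorne 1, Carrow 1 (total 8).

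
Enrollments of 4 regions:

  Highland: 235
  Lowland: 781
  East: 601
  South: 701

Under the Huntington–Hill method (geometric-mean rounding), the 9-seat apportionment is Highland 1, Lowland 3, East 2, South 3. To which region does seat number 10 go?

Priority for the next seat is population ÷ (√(s·(s+1))).
Priorities: Highland 166.170, Lowland 225.455, East 245.357, South 202.361.
Highest priority: East.

East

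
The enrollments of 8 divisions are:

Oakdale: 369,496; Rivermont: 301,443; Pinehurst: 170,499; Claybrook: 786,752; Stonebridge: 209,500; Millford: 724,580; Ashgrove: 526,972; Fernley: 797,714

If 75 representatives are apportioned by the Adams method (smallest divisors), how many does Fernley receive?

15

Standard divisor 3886956/75 ≈ 51826.08; standard quotas: Oakdale 7.130, Rivermont 5.816, Pinehurst 3.290, Claybrook 15.181, Stonebridge 4.042, Millford 13.981, Ashgrove 10.168, Fernley 15.392.
Rounding up gives 8, 6, 4, 16, 5, 14, 11, 16 = 80 seats, so the divisor must be adjusted.
With modified divisor 54500: modified quotas Oakdale 6.780, Rivermont 5.531, Pinehurst 3.128, Claybrook 14.436, Stonebridge 3.844, Millford 13.295, Ashgrove 9.669, Fernley 14.637.
Rounding up: Oakdale 7, Rivermont 6, Pinehurst 4, Claybrook 15, Stonebridge 4, Millford 14, Ashgrove 10, Fernley 15 (total 75).
Fernley receives 15.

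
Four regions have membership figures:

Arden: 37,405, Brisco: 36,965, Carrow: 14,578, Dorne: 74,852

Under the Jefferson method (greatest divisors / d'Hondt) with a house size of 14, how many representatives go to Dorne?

Standard divisor 163800/14 ≈ 11700; standard quotas: Arden 3.197, Brisco 3.159, Carrow 1.246, Dorne 6.398.
Rounding down gives 3, 3, 1, 6 = 13 seats, so the divisor must be adjusted.
With modified divisor 10000: modified quotas Arden 3.740, Brisco 3.696, Carrow 1.458, Dorne 7.485.
Rounding down: Arden 3, Brisco 3, Carrow 1, Dorne 7 (total 14).
Dorne receives 7.

7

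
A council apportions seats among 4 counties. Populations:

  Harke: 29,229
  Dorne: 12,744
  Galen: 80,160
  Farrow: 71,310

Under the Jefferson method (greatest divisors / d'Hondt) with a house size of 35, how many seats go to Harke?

Standard divisor 193443/35 ≈ 5526.943; standard quotas: Harke 5.288, Dorne 2.306, Galen 14.503, Farrow 12.902.
Rounding down gives 5, 2, 14, 12 = 33 seats, so the divisor must be adjusted.
With modified divisor 5200: modified quotas Harke 5.621, Dorne 2.451, Galen 15.415, Farrow 13.713.
Rounding down: Harke 5, Dorne 2, Galen 15, Farrow 13 (total 35).
Harke receives 5.

5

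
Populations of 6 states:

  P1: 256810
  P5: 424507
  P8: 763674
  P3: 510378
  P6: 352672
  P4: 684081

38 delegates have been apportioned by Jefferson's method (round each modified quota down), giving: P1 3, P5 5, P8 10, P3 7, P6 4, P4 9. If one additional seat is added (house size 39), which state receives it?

P5

Priority for the next seat is population ÷ (current seats + 1).
Priorities: P1 64202.500, P5 70751.167, P8 69424.909, P3 63797.250, P6 70534.400, P4 68408.100.
Highest priority: P5.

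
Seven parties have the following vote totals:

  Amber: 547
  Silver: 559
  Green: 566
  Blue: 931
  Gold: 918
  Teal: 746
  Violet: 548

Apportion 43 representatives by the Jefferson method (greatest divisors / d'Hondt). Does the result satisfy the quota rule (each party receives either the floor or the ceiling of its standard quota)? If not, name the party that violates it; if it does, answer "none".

none

Standard quotas: Amber 4.885, Silver 4.992, Green 5.055, Blue 8.314, Gold 8.198, Teal 6.662, Violet 4.894.
Jefferson allocation: Amber 5, Silver 5, Green 5, Blue 8, Gold 8, Teal 7, Violet 5.
Every allocation lies between the lower and upper quota.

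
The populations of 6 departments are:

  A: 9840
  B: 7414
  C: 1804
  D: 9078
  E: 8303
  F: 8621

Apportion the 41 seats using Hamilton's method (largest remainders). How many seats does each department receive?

A 9, B 7, C 2, D 8, E 7, F 8

Total 45060; standard divisor 45060/41 ≈ 1099.024.
Standard quotas: A 8.9534, B 6.7460, C 1.6415, D 8.2601, E 7.5549, F 7.8442.
Lower quotas: A 8, B 6, C 1, D 8, E 7, F 7 (sum 37, leaving 4 seats).
Remainders in descending order: A 0.9534, F 0.8442, B 0.7460, C 0.6415, E 0.5549, D 0.2601.
Largest remainders: A, F, B, C receive the extra seats.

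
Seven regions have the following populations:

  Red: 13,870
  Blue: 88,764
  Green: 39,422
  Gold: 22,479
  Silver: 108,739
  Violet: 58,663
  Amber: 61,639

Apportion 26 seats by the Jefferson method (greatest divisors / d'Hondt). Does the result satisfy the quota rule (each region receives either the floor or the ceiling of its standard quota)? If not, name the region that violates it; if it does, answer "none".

none

Standard quotas: Red 0.916, Blue 5.864, Green 2.604, Gold 1.485, Silver 7.183, Violet 3.875, Amber 4.072.
Jefferson allocation: Red 1, Blue 6, Green 2, Gold 1, Silver 8, Violet 4, Amber 4.
Every allocation lies between the lower and upper quota.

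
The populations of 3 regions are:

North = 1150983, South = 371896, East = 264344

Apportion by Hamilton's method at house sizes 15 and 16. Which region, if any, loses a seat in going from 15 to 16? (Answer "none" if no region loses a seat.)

At 15 seats: North 10, South 3, East 2.
At 16 seats: North 10, South 3, East 3.
No region's allocation decreased.

none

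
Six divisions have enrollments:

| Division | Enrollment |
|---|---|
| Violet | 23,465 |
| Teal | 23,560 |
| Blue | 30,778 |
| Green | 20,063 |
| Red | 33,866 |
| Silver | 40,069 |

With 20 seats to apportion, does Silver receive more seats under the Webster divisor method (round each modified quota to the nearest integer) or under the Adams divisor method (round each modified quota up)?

Webster

Webster: Violet 3, Teal 3, Blue 3, Green 2, Red 4, Silver 5.
Adams: Violet 3, Teal 3, Blue 4, Green 2, Red 4, Silver 4.
Silver gets 5 under Webster and 4 under Adams.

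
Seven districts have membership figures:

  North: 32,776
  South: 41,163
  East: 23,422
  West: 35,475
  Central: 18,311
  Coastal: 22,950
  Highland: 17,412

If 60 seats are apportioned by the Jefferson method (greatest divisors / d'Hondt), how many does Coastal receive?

7

Standard divisor 191509/60 ≈ 3191.817; standard quotas: North 10.269, South 12.896, East 7.338, West 11.114, Central 5.737, Coastal 7.190, Highland 5.455.
Rounding down gives 10, 12, 7, 11, 5, 7, 5 = 57 seats, so the divisor must be adjusted.
With modified divisor 2970: modified quotas North 11.036, South 13.860, East 7.886, West 11.944, Central 6.165, Coastal 7.727, Highland 5.863.
Rounding down: North 11, South 13, East 7, West 11, Central 6, Coastal 7, Highland 5 (total 60).
Coastal receives 7.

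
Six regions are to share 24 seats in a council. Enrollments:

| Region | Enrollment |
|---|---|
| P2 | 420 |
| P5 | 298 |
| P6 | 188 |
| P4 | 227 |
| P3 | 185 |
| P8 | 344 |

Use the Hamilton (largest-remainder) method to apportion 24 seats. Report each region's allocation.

Standard divisor: 1662 ÷ 24 ≈ 69.25.
Standard quotas: P2 6.065, P5 4.303, P6 2.715, P4 3.278, P3 2.671, P8 4.968.
Lower quotas: P2 6, P5 4, P6 2, P4 3, P3 2, P8 4 (sum 21, leaving 3 seats).
Remainders in descending order: P8 0.968, P6 0.715, P3 0.671, P5 0.303, P4 0.278, P2 0.065.
The surplus seats go to P8, P6, P3.

P2 6, P5 4, P6 3, P4 3, P3 3, P8 5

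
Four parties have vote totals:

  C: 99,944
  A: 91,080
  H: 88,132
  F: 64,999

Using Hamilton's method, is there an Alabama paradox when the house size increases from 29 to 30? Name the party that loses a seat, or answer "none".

At 29 seats: C 8, A 8, H 7, F 6.
At 30 seats: C 9, A 8, H 8, F 5.
F drops from 6 to 5.

F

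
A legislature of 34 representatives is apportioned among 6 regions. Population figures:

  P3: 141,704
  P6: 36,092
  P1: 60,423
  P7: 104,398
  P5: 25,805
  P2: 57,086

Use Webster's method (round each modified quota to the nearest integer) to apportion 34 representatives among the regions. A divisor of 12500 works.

P3 11, P6 3, P1 5, P7 8, P5 2, P2 5

With modified divisor 12500: modified quotas P3 11.336, P6 2.887, P1 4.834, P7 8.352, P5 2.064, P2 4.567.
Rounding to the nearest integer: P3 11, P6 3, P1 5, P7 8, P5 2, P2 5 (total 34).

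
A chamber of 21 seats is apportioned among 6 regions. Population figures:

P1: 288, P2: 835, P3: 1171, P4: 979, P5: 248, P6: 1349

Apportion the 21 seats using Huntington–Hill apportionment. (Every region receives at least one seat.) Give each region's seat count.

With divisor 230: modified quotas P1 1.252, P2 3.630, P3 5.091, P4 4.257, P5 1.078, P6 5.865.
Geometric-mean thresholds: P1 √(1·2)=1.414, P2 √(3·4)=3.464, P3 √(5·6)=5.477, P4 √(4·5)=4.472, P5 √(1·2)=1.414, P6 √(5·6)=5.477.
Each quota rounded against its threshold gives P1 1, P2 4, P3 5, P4 4, P5 1, P6 6 (total 21).

P1 1, P2 4, P3 5, P4 4, P5 1, P6 6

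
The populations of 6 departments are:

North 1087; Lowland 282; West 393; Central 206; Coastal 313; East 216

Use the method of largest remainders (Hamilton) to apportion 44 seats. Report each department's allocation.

The standard divisor is 2497/44 ≈ 56.75.
Standard quotas: North 19.154, Lowland 4.969, West 6.925, Central 3.630, Coastal 5.515, East 3.806.
Lower quotas: North 19, Lowland 4, West 6, Central 3, Coastal 5, East 3 (sum 40, leaving 4 seats).
Remainders in descending order: Lowland 0.969, West 0.925, East 0.806, Central 0.630, Coastal 0.515, North 0.154.
The surplus seats go to Lowland, West, East, Central.

North 19; Lowland 5; West 7; Central 4; Coastal 5; East 4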